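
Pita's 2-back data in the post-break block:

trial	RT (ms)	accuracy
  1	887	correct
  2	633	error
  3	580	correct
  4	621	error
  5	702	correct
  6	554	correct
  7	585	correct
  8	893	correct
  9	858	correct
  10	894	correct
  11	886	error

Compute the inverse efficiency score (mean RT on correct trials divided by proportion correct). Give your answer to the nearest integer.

1023 ms

Correct trials (n=8): 887, 580, 702, 554, 585, 893, 858, 894
Mean correct RT = 5953/8 = 744.1250 ms
Proportion correct = 8/11
IES = 744.1250 / (8/11) = 1023.172 ms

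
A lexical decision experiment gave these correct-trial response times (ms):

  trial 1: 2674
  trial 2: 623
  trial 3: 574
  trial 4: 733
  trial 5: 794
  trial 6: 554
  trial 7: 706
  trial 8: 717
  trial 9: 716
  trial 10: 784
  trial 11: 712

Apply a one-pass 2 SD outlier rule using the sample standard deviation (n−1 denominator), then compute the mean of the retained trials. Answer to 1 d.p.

n = 11, ΣRT = 9587, M = 871.545
Σ(x−M)² = 3633796.73; s = √(3633796.73/10) = 602.810
Cutoffs: 871.545 ± 2·602.810 → [-334.1, 2077.2]
Outside: 2674 → excluded.
Retained (n=10): Σ = 6913, mean = 6913/10 = 691.300

691.3 ms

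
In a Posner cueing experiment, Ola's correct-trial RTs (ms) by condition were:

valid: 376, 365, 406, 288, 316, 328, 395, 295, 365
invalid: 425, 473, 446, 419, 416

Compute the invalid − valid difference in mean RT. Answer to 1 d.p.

M(valid) = 3134/9 = 348.222
M(invalid) = 2179/5 = 435.800
Difference = 435.800 − 348.222 = 87.578 ms

87.6 ms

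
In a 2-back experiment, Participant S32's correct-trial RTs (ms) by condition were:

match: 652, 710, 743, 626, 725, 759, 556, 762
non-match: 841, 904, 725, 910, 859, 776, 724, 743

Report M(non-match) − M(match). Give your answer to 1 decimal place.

M(match) = 5533/8 = 691.625
M(non-match) = 6482/8 = 810.250
Difference = 810.250 − 691.625 = 118.625 ms

118.6 ms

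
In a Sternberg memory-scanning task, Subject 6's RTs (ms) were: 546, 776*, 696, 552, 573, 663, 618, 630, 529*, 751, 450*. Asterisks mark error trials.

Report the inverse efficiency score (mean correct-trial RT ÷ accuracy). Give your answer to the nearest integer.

864 ms

Correct trials (n=8): 546, 696, 552, 573, 663, 618, 630, 751
Mean correct RT = 5029/8 = 628.6250 ms
Proportion correct = 8/11
IES = 628.6250 / (8/11) = 864.359 ms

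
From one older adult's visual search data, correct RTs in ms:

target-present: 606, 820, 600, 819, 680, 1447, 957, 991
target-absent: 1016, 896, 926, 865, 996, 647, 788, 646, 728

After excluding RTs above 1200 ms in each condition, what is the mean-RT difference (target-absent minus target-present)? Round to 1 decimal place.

target-present: exclude 1447
M(target-present) = 5473/7 = 781.857
M(target-absent) = 7508/9 = 834.222
Difference = 834.222 − 781.857 = 52.365 ms

52.4 ms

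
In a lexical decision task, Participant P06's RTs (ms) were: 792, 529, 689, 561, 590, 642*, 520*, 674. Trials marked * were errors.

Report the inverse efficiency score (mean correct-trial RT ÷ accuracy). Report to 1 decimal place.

852.2 ms

Correct trials (n=6): 792, 529, 689, 561, 590, 674
Mean correct RT = 3835/6 = 639.1667 ms
Proportion correct = 6/8
IES = 639.1667 / (6/8) = 852.222 ms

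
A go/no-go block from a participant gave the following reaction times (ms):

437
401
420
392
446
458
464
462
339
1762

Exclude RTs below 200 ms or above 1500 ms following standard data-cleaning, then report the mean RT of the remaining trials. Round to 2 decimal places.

Excluded: 1762
Retained (n=9): Σ = 3819
Mean = 3819/9 = 424.3333

424.33 ms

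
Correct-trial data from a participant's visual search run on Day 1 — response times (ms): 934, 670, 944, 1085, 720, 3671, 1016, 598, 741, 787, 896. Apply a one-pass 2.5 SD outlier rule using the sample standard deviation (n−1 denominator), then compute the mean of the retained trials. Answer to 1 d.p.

839.1 ms

n = 11, ΣRT = 12062, M = 1096.545
Σ(x−M)² = 7518852.73; s = √(7518852.73/10) = 867.113
Cutoffs: 1096.545 ± 2.5·867.113 → [-1071.2, 3264.3]
Outside: 3671 → excluded.
Retained (n=10): Σ = 8391, mean = 8391/10 = 839.100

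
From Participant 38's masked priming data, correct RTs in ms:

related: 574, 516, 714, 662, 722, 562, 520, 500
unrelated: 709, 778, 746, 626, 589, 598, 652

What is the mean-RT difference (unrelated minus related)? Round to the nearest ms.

M(related) = 4770/8 = 596.250
M(unrelated) = 4698/7 = 671.143
Difference = 671.143 − 596.250 = 74.893 ms

75 ms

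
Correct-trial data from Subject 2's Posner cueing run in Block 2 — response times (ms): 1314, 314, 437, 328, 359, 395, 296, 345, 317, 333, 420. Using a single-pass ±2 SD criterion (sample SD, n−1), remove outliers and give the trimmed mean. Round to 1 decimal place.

354.4 ms

n = 11, ΣRT = 4858, M = 441.636
Σ(x−M)² = 857600.55; s = √(857600.55/10) = 292.848
Cutoffs: 441.636 ± 2·292.848 → [-144.1, 1027.3]
Outside: 1314 → excluded.
Retained (n=10): Σ = 3544, mean = 3544/10 = 354.400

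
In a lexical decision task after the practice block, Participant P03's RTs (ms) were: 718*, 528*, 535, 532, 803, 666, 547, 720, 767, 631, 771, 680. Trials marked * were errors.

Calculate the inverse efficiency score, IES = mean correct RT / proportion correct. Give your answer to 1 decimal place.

798.2 ms

Correct trials (n=10): 535, 532, 803, 666, 547, 720, 767, 631, 771, 680
Mean correct RT = 6652/10 = 665.2000 ms
Proportion correct = 10/12
IES = 665.2000 / (10/12) = 798.240 ms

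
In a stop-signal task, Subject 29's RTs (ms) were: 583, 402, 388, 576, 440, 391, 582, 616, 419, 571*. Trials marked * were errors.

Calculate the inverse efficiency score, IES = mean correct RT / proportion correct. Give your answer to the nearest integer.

543 ms

Correct trials (n=9): 583, 402, 388, 576, 440, 391, 582, 616, 419
Mean correct RT = 4397/9 = 488.5556 ms
Proportion correct = 9/10
IES = 488.5556 / (9/10) = 542.840 ms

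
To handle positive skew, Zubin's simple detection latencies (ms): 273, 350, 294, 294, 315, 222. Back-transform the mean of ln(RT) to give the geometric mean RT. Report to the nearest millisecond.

289 ms

ln(RT): 5.6095, 5.8579, 5.6836, 5.6836, 5.7526, 5.4027
Mean ln(RT) = 33.9898/6 = 5.66497
Geometric mean = exp(5.66497) = 288.58 ms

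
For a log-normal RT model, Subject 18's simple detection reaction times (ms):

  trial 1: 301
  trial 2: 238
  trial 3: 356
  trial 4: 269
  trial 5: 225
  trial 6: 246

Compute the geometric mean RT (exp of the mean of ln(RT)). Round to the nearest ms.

ln(RT): 5.7071, 5.4723, 5.8749, 5.5947, 5.4161, 5.5053
Mean ln(RT) = 33.5705/6 = 5.59508
Geometric mean = exp(5.59508) = 269.10 ms

269 ms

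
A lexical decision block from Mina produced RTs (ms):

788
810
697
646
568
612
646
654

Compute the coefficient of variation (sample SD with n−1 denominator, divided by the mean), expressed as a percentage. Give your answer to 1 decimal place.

n = 8, Σ = 5421, M = 677.6250
Σ(x−M)² = 48963.875; s = √(48963.875/7) = 83.6352
CV = 83.6352 / 677.6250 = 0.12342 = 12.342%

12.3%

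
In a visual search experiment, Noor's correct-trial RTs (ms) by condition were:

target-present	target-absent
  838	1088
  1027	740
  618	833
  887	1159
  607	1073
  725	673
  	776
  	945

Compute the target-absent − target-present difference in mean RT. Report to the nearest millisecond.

127 ms

M(target-present) = 4702/6 = 783.667
M(target-absent) = 7287/8 = 910.875
Difference = 910.875 − 783.667 = 127.208 ms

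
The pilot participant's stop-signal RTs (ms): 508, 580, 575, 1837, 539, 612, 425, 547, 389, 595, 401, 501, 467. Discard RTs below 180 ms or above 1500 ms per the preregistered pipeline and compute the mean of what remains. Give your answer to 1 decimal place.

511.6 ms

Excluded: 1837
Retained (n=12): Σ = 6139
Mean = 6139/12 = 511.5833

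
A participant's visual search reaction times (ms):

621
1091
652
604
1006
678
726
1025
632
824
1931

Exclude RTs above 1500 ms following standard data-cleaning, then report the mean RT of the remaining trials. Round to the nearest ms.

Excluded: 1931
Retained (n=10): Σ = 7859
Mean = 7859/10 = 785.9000

786 ms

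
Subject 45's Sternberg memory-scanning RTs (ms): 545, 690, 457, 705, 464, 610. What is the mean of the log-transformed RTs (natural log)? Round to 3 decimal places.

ln(RT): 6.3008, 6.5367, 6.1247, 6.5582, 6.1399, 6.4135
Σ ln(RT) = 38.0737
Mean = 38.0737/6 = 6.34562

6.346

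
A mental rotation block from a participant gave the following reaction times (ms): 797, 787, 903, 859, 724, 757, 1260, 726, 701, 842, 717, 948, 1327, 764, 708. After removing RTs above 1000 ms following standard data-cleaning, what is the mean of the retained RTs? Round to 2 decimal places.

787.15 ms

Excluded: 1260, 1327
Retained (n=13): Σ = 10233
Mean = 10233/13 = 787.1538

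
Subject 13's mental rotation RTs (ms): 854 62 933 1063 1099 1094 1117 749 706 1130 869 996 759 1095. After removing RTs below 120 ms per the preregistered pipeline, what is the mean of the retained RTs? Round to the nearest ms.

959 ms

Excluded: 62
Retained (n=13): Σ = 12464
Mean = 12464/13 = 958.7692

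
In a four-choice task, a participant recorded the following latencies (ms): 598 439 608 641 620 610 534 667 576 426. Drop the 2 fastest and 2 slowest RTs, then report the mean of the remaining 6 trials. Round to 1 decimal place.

591.0 ms

Sorted: 426, 439, 534, 576, 598, 608, 610, 620, 641, 667
Drop lowest 2 (426, 439) and highest 2 (641, 667)
Remaining (n=6): Σ = 3546, mean = 3546/6 = 591.000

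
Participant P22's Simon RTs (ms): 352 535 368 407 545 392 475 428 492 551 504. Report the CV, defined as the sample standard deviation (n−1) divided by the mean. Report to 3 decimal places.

n = 11, Σ = 5049, M = 459.0000
Σ(x−M)² = 52890.000; s = √(52890.000/10) = 72.7255
CV = 72.7255 / 459.0000 = 0.15844

0.158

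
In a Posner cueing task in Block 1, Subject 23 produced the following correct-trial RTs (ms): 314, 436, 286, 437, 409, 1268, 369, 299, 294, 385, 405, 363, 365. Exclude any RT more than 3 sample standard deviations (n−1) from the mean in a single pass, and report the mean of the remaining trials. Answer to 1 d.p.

n = 13, ΣRT = 5630, M = 433.077
Σ(x−M)² = 787580.92; s = √(787580.92/12) = 256.187
Cutoffs: 433.077 ± 3·256.187 → [-335.5, 1201.6]
Outside: 1268 → excluded.
Retained (n=12): Σ = 4362, mean = 4362/12 = 363.500

363.5 ms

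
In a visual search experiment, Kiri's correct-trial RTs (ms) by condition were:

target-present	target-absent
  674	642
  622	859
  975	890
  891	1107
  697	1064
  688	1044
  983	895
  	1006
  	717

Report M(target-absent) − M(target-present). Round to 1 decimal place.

M(target-present) = 5530/7 = 790.000
M(target-absent) = 8224/9 = 913.778
Difference = 913.778 − 790.000 = 123.778 ms

123.8 ms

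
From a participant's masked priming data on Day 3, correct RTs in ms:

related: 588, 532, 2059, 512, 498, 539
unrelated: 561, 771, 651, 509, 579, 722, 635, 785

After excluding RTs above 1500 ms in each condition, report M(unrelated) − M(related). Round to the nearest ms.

118 ms

related: exclude 2059
M(related) = 2669/5 = 533.800
M(unrelated) = 5213/8 = 651.625
Difference = 651.625 − 533.800 = 117.825 ms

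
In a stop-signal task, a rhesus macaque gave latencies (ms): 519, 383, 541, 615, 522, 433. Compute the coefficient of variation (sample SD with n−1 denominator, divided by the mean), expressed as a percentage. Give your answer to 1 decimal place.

n = 6, Σ = 3013, M = 502.1667
Σ(x−M)² = 33900.833; s = √(33900.833/5) = 82.3418
CV = 82.3418 / 502.1667 = 0.16397 = 16.397%

16.4%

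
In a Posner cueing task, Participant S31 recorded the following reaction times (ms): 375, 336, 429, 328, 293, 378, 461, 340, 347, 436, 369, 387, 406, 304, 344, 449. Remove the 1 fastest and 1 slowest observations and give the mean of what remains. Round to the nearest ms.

373 ms

Sorted: 293, 304, 328, 336, 340, 344, 347, 369, 375, 378, 387, 406, 429, 436, 449, 461
Drop lowest 1 (293) and highest 1 (461)
Remaining (n=14): Σ = 5228, mean = 5228/14 = 373.429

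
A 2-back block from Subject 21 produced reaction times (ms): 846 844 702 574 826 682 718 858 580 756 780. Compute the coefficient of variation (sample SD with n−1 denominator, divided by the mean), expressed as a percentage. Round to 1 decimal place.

n = 11, Σ = 8166, M = 742.3636
Σ(x−M)² = 103614.545; s = √(103614.545/10) = 101.7912
CV = 101.7912 / 742.3636 = 0.13712 = 13.712%

13.7%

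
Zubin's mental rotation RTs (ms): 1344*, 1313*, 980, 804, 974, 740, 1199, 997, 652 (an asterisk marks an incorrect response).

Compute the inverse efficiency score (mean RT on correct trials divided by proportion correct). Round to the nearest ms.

Correct trials (n=7): 980, 804, 974, 740, 1199, 997, 652
Mean correct RT = 6346/7 = 906.5714 ms
Proportion correct = 7/9
IES = 906.5714 / (7/9) = 1165.592 ms

1166 ms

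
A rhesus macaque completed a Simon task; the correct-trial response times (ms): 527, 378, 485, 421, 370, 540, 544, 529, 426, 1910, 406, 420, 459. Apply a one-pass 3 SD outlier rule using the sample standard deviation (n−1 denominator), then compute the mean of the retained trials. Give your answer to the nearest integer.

459 ms

n = 13, ΣRT = 7415, M = 570.385
Σ(x−M)² = 1989447.08; s = √(1989447.08/12) = 407.170
Cutoffs: 570.385 ± 3·407.170 → [-651.1, 1791.9]
Outside: 1910 → excluded.
Retained (n=12): Σ = 5505, mean = 5505/12 = 458.750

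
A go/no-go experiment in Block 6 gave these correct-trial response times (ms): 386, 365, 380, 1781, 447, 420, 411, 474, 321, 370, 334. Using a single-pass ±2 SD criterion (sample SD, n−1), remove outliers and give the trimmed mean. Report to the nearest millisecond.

n = 11, ΣRT = 5689, M = 517.182
Σ(x−M)² = 1777637.64; s = √(1777637.64/10) = 421.620
Cutoffs: 517.182 ± 2·421.620 → [-326.1, 1360.4]
Outside: 1781 → excluded.
Retained (n=10): Σ = 3908, mean = 3908/10 = 390.800

391 ms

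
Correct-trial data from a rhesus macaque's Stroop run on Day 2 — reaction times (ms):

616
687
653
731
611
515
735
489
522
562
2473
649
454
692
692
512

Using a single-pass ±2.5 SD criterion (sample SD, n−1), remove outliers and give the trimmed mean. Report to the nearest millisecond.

n = 16, ΣRT = 11593, M = 724.562
Σ(x−M)² = 3381479.94; s = √(3381479.94/15) = 474.797
Cutoffs: 724.562 ± 2.5·474.797 → [-462.4, 1911.6]
Outside: 2473 → excluded.
Retained (n=15): Σ = 9120, mean = 9120/15 = 608.000

608 ms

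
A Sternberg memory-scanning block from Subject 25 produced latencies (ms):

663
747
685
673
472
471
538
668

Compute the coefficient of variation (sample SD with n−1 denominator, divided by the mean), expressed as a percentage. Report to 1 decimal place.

17.2%

n = 8, Σ = 4917, M = 614.6250
Σ(x−M)² = 77913.875; s = √(77913.875/7) = 105.5014
CV = 105.5014 / 614.6250 = 0.17165 = 17.165%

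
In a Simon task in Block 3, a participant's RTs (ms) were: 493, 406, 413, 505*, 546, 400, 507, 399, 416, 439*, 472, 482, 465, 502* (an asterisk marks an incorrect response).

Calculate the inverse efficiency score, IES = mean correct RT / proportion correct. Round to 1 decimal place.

578.4 ms

Correct trials (n=11): 493, 406, 413, 546, 400, 507, 399, 416, 472, 482, 465
Mean correct RT = 4999/11 = 454.4545 ms
Proportion correct = 11/14
IES = 454.4545 / (11/14) = 578.397 ms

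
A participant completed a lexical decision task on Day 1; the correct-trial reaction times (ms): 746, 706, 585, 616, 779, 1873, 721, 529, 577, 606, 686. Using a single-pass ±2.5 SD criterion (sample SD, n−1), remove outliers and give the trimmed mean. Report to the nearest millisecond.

655 ms

n = 11, ΣRT = 8424, M = 765.818
Σ(x−M)² = 1410793.64; s = √(1410793.64/10) = 375.605
Cutoffs: 765.818 ± 2.5·375.605 → [-173.2, 1704.8]
Outside: 1873 → excluded.
Retained (n=10): Σ = 6551, mean = 6551/10 = 655.100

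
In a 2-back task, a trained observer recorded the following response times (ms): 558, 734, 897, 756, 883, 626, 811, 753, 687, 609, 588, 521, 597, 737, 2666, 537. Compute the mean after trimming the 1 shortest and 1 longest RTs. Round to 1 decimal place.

Sorted: 521, 537, 558, 588, 597, 609, 626, 687, 734, 737, 753, 756, 811, 883, 897, 2666
Drop lowest 1 (521) and highest 1 (2666)
Remaining (n=14): Σ = 9773, mean = 9773/14 = 698.071

698.1 ms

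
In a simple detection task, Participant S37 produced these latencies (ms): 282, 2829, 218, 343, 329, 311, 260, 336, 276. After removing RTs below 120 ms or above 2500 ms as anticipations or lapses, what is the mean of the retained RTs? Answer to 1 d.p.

Excluded: 2829
Retained (n=8): Σ = 2355
Mean = 2355/8 = 294.3750

294.4 ms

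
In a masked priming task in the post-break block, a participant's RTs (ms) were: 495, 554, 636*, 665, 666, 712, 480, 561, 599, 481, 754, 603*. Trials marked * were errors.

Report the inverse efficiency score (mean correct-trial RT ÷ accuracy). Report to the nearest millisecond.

Correct trials (n=10): 495, 554, 665, 666, 712, 480, 561, 599, 481, 754
Mean correct RT = 5967/10 = 596.7000 ms
Proportion correct = 10/12
IES = 596.7000 / (10/12) = 716.040 ms

716 ms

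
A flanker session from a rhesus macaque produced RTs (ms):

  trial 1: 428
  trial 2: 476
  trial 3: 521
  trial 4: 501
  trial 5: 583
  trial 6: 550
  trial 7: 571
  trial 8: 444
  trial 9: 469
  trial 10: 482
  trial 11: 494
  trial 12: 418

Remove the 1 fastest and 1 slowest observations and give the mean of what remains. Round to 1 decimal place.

Sorted: 418, 428, 444, 469, 476, 482, 494, 501, 521, 550, 571, 583
Drop lowest 1 (418) and highest 1 (583)
Remaining (n=10): Σ = 4936, mean = 4936/10 = 493.600

493.6 ms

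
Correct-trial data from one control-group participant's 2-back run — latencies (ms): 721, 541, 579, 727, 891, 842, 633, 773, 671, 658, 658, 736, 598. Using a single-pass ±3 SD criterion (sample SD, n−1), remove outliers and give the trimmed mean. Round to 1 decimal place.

694.5 ms

n = 13, ΣRT = 9028, M = 694.462
Σ(x−M)² = 123225.23; s = √(123225.23/12) = 101.335
Cutoffs: 694.462 ± 3·101.335 → [390.5, 998.5]
No RTs fall outside the cutoffs; all 13 retained. Mean = 9028/13 = 694.462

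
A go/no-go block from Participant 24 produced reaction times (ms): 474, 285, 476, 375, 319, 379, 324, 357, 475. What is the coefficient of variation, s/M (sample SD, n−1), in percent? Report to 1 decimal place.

n = 9, Σ = 3464, M = 384.8889
Σ(x−M)² = 43298.889; s = √(43298.889/8) = 73.5688
CV = 73.5688 / 384.8889 = 0.19114 = 19.114%

19.1%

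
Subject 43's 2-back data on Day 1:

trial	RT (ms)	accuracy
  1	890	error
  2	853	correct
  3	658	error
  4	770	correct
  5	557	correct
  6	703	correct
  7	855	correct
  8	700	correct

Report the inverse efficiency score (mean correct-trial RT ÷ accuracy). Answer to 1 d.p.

Correct trials (n=6): 853, 770, 557, 703, 855, 700
Mean correct RT = 4438/6 = 739.6667 ms
Proportion correct = 6/8
IES = 739.6667 / (6/8) = 986.222 ms

986.2 ms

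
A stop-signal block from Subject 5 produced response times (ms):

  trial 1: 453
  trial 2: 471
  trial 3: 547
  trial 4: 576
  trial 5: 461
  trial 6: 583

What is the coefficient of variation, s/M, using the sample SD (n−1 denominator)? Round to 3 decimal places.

0.117

n = 6, Σ = 3091, M = 515.1667
Σ(x−M)² = 18064.833; s = √(18064.833/5) = 60.1080
CV = 60.1080 / 515.1667 = 0.11668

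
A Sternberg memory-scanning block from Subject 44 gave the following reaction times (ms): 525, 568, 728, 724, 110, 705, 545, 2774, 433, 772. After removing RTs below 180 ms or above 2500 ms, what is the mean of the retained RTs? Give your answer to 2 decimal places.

625.00 ms

Excluded: 110, 2774
Retained (n=8): Σ = 5000
Mean = 5000/8 = 625.0000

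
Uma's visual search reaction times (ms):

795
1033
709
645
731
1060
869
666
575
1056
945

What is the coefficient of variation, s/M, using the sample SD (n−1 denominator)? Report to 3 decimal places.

n = 11, Σ = 9084, M = 825.8182
Σ(x−M)² = 311551.636; s = √(311551.636/10) = 176.5083
CV = 176.5083 / 825.8182 = 0.21374

0.214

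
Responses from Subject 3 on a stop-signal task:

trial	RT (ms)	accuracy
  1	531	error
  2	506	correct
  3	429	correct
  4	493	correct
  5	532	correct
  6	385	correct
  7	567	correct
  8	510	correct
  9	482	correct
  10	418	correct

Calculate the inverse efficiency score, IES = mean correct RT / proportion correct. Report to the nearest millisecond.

534 ms

Correct trials (n=9): 506, 429, 493, 532, 385, 567, 510, 482, 418
Mean correct RT = 4322/9 = 480.2222 ms
Proportion correct = 9/10
IES = 480.2222 / (9/10) = 533.580 ms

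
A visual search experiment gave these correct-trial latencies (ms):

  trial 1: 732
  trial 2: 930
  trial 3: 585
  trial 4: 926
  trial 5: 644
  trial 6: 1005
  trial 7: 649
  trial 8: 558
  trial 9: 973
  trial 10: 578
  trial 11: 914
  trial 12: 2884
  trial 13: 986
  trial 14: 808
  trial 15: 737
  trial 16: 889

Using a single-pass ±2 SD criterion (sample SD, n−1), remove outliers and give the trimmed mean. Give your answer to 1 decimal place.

794.3 ms

n = 16, ΣRT = 14798, M = 924.875
Σ(x−M)² = 4463665.75; s = √(4463665.75/15) = 545.507
Cutoffs: 924.875 ± 2·545.507 → [-166.1, 2015.9]
Outside: 2884 → excluded.
Retained (n=15): Σ = 11914, mean = 11914/15 = 794.267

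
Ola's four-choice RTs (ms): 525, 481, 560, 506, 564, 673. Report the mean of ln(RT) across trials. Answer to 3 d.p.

6.307

ln(RT): 6.2634, 6.1759, 6.3279, 6.2265, 6.3351, 6.5117
Σ ln(RT) = 37.8405
Mean = 37.8405/6 = 6.30676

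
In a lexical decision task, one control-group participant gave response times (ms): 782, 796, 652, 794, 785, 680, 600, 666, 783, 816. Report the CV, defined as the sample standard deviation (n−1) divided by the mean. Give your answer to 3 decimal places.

n = 10, Σ = 7354, M = 735.4000
Σ(x−M)² = 53674.400; s = √(53674.400/9) = 77.2258
CV = 77.2258 / 735.4000 = 0.10501

0.105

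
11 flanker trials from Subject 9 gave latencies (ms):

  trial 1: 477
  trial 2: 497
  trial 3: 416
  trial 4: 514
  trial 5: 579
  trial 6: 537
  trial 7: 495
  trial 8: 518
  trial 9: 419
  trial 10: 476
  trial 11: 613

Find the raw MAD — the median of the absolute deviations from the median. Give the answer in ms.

Sorted: 416, 419, 476, 477, 495, 497, 514, 518, 537, 579, 613 → median = 497
|x − 497|: 20, 0, 81, 17, 82, 40, 2, 21, 78, 21, 116
Sorted deviations: 0, 2, 17, 20, 21, 21, 40, 78, 81, 82, 116 → MAD = 21

21 ms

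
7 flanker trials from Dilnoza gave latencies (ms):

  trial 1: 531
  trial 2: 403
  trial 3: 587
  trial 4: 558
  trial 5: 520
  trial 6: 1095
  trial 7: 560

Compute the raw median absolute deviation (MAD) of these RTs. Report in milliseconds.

Sorted: 403, 520, 531, 558, 560, 587, 1095 → median = 558
|x − 558|: 27, 155, 29, 0, 38, 537, 2
Sorted deviations: 0, 2, 27, 29, 38, 155, 537 → MAD = 29

29 ms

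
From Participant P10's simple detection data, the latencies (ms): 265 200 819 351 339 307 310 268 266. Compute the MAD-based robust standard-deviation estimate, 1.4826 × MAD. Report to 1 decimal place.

60.8 ms

Sorted: 200, 265, 266, 268, 307, 310, 339, 351, 819 → median = 307
|x − 307| sorted: 0, 3, 32, 39, 41, 42, 44, 107, 512 → MAD = 41
Robust SD ≈ 1.4826 × 41 = 60.787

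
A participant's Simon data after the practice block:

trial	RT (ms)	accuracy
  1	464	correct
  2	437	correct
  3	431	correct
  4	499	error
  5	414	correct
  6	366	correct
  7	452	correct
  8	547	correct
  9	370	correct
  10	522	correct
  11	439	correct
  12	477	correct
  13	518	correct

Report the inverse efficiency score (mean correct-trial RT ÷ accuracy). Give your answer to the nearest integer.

491 ms

Correct trials (n=12): 464, 437, 431, 414, 366, 452, 547, 370, 522, 439, 477, 518
Mean correct RT = 5437/12 = 453.0833 ms
Proportion correct = 12/13
IES = 453.0833 / (12/13) = 490.840 ms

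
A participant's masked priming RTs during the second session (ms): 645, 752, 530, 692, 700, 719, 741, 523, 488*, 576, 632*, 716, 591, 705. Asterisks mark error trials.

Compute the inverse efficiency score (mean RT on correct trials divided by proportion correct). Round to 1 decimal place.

767.1 ms

Correct trials (n=12): 645, 752, 530, 692, 700, 719, 741, 523, 576, 716, 591, 705
Mean correct RT = 7890/12 = 657.5000 ms
Proportion correct = 12/14
IES = 657.5000 / (12/14) = 767.083 ms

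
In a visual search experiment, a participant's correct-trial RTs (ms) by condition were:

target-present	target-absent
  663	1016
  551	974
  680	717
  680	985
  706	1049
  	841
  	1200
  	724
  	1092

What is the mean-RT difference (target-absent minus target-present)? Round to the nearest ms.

M(target-present) = 3280/5 = 656.000
M(target-absent) = 8598/9 = 955.333
Difference = 955.333 − 656.000 = 299.333 ms

299 ms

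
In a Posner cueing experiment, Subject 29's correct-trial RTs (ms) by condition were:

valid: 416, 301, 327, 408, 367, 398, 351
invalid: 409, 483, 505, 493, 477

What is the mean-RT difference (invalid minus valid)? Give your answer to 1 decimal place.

106.5 ms

M(valid) = 2568/7 = 366.857
M(invalid) = 2367/5 = 473.400
Difference = 473.400 − 366.857 = 106.543 ms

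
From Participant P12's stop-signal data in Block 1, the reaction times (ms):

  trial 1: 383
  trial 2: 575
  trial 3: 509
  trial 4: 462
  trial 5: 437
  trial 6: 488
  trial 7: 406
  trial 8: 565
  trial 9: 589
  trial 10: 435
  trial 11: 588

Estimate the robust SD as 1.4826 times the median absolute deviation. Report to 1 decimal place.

114.2 ms

Sorted: 383, 406, 435, 437, 462, 488, 509, 565, 575, 588, 589 → median = 488
|x − 488| sorted: 0, 21, 26, 51, 53, 77, 82, 87, 100, 101, 105 → MAD = 77
Robust SD ≈ 1.4826 × 77 = 114.160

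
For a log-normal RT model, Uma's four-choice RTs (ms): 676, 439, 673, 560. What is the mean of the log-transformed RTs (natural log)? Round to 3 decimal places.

6.360

ln(RT): 6.5162, 6.0845, 6.5117, 6.3279
Σ ln(RT) = 25.4404
Mean = 25.4404/4 = 6.36009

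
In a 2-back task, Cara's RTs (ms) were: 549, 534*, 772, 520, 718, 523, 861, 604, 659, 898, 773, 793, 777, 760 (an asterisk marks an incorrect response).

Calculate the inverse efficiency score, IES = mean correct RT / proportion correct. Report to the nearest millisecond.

Correct trials (n=13): 549, 772, 520, 718, 523, 861, 604, 659, 898, 773, 793, 777, 760
Mean correct RT = 9207/13 = 708.2308 ms
Proportion correct = 13/14
IES = 708.2308 / (13/14) = 762.710 ms

763 ms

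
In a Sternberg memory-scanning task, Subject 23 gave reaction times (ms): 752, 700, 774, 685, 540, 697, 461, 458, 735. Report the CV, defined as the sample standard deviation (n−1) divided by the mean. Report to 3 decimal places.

n = 9, Σ = 5802, M = 644.6667
Σ(x−M)² = 123368.000; s = √(123368.000/8) = 124.1813
CV = 124.1813 / 644.6667 = 0.19263

0.193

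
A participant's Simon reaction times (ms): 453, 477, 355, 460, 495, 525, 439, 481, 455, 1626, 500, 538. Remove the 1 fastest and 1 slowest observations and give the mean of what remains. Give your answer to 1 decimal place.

Sorted: 355, 439, 453, 455, 460, 477, 481, 495, 500, 525, 538, 1626
Drop lowest 1 (355) and highest 1 (1626)
Remaining (n=10): Σ = 4823, mean = 4823/10 = 482.300

482.3 ms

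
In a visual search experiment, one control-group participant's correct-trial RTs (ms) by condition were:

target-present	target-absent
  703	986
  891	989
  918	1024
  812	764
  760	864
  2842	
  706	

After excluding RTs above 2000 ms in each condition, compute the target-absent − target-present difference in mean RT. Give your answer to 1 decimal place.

127.1 ms

target-present: exclude 2842
M(target-present) = 4790/6 = 798.333
M(target-absent) = 4627/5 = 925.400
Difference = 925.400 − 798.333 = 127.067 ms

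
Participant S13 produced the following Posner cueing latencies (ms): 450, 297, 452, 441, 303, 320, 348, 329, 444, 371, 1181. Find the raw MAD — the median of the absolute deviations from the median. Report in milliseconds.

Sorted: 297, 303, 320, 329, 348, 371, 441, 444, 450, 452, 1181 → median = 371
|x − 371|: 79, 74, 81, 70, 68, 51, 23, 42, 73, 0, 810
Sorted deviations: 0, 23, 42, 51, 68, 70, 73, 74, 79, 81, 810 → MAD = 70

70 ms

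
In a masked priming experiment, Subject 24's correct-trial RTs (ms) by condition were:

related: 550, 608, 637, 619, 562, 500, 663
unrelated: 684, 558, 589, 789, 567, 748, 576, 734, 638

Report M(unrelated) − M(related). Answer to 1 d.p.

M(related) = 4139/7 = 591.286
M(unrelated) = 5883/9 = 653.667
Difference = 653.667 − 591.286 = 62.381 ms

62.4 ms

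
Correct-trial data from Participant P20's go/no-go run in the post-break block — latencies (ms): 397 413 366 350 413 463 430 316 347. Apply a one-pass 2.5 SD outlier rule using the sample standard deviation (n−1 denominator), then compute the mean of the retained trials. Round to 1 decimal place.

n = 9, ΣRT = 3495, M = 388.333
Σ(x−M)² = 17512.00; s = √(17512.00/8) = 46.787
Cutoffs: 388.333 ± 2.5·46.787 → [271.4, 505.3]
No RTs fall outside the cutoffs; all 9 retained. Mean = 3495/9 = 388.333

388.3 ms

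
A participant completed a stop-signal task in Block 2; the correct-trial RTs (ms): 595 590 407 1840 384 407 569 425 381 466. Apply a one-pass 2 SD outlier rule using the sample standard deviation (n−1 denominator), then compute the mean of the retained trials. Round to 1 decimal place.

n = 10, ΣRT = 6064, M = 606.400
Σ(x−M)² = 1755972.40; s = √(1755972.40/9) = 441.710
Cutoffs: 606.400 ± 2·441.710 → [-277.0, 1489.8]
Outside: 1840 → excluded.
Retained (n=9): Σ = 4224, mean = 4224/9 = 469.333

469.3 ms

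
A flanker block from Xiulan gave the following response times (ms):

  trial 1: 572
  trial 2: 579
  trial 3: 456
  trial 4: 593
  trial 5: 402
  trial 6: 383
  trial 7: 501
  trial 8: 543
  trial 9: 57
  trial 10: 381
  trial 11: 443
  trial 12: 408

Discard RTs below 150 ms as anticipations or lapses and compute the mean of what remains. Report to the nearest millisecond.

478 ms

Excluded: 57
Retained (n=11): Σ = 5261
Mean = 5261/11 = 478.2727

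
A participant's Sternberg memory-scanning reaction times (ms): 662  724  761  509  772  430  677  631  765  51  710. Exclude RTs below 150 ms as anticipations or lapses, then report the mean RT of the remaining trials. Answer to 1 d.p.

Excluded: 51
Retained (n=10): Σ = 6641
Mean = 6641/10 = 664.1000

664.1 ms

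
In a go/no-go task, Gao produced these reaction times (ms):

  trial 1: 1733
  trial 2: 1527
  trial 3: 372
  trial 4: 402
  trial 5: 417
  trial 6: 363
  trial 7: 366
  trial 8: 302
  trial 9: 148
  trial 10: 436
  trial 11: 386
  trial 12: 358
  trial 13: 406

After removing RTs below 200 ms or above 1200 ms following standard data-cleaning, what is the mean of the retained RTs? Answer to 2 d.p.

380.80 ms

Excluded: 148, 1527, 1733
Retained (n=10): Σ = 3808
Mean = 3808/10 = 380.8000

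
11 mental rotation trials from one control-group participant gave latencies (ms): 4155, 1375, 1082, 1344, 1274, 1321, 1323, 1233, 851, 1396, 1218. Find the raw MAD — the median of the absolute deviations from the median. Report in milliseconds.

75 ms

Sorted: 851, 1082, 1218, 1233, 1274, 1321, 1323, 1344, 1375, 1396, 4155 → median = 1321
|x − 1321|: 2834, 54, 239, 23, 47, 0, 2, 88, 470, 75, 103
Sorted deviations: 0, 2, 23, 47, 54, 75, 88, 103, 239, 470, 2834 → MAD = 75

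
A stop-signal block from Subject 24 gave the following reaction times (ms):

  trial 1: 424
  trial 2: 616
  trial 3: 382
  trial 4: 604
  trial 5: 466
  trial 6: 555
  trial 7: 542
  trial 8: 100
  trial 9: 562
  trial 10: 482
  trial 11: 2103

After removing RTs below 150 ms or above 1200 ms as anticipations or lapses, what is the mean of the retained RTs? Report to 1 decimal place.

Excluded: 100, 2103
Retained (n=9): Σ = 4633
Mean = 4633/9 = 514.7778

514.8 ms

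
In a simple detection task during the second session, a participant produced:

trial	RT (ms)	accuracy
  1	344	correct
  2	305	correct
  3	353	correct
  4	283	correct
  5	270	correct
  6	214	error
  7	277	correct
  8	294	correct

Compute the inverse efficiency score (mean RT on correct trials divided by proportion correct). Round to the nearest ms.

347 ms

Correct trials (n=7): 344, 305, 353, 283, 270, 277, 294
Mean correct RT = 2126/7 = 303.7143 ms
Proportion correct = 7/8
IES = 303.7143 / (7/8) = 347.102 ms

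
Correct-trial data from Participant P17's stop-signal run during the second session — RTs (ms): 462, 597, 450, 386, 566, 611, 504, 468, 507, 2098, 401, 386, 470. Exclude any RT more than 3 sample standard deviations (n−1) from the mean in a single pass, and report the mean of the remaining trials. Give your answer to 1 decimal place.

n = 13, ΣRT = 7906, M = 608.154
Σ(x−M)² = 2469351.69; s = √(2469351.69/12) = 453.629
Cutoffs: 608.154 ± 3·453.629 → [-752.7, 1969.0]
Outside: 2098 → excluded.
Retained (n=12): Σ = 5808, mean = 5808/12 = 484.000

484.0 ms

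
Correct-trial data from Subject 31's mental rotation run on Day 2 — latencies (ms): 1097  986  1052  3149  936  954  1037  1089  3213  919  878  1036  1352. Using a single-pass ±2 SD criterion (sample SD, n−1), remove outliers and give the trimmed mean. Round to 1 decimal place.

1030.5 ms

n = 13, ΣRT = 17698, M = 1361.385
Σ(x−M)² = 7992241.08; s = √(7992241.08/12) = 816.101
Cutoffs: 1361.385 ± 2·816.101 → [-270.8, 2993.6]
Outside: 3149, 3213 → excluded.
Retained (n=11): Σ = 11336, mean = 11336/11 = 1030.545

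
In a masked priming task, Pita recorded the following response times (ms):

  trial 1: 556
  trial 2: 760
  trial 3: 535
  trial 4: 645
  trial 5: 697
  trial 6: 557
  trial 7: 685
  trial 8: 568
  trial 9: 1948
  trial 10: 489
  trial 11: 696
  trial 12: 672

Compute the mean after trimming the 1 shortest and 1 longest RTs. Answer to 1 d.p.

637.1 ms

Sorted: 489, 535, 556, 557, 568, 645, 672, 685, 696, 697, 760, 1948
Drop lowest 1 (489) and highest 1 (1948)
Remaining (n=10): Σ = 6371, mean = 6371/10 = 637.100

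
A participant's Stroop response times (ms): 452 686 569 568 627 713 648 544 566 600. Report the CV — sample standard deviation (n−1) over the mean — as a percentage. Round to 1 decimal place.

n = 10, Σ = 5973, M = 597.3000
Σ(x−M)² = 51306.100; s = √(51306.100/9) = 75.5028
CV = 75.5028 / 597.3000 = 0.12641 = 12.641%

12.6%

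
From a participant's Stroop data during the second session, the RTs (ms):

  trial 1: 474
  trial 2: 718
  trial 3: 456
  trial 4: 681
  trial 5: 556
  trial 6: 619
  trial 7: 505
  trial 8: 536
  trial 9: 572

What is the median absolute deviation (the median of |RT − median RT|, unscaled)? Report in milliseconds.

Sorted: 456, 474, 505, 536, 556, 572, 619, 681, 718 → median = 556
|x − 556|: 82, 162, 100, 125, 0, 63, 51, 20, 16
Sorted deviations: 0, 16, 20, 51, 63, 82, 100, 125, 162 → MAD = 63

63 ms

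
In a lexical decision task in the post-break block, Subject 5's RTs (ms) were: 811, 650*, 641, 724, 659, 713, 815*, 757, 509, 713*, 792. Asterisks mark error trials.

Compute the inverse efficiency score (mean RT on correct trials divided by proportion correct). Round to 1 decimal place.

Correct trials (n=8): 811, 641, 724, 659, 713, 757, 509, 792
Mean correct RT = 5606/8 = 700.7500 ms
Proportion correct = 8/11
IES = 700.7500 / (8/11) = 963.531 ms

963.5 ms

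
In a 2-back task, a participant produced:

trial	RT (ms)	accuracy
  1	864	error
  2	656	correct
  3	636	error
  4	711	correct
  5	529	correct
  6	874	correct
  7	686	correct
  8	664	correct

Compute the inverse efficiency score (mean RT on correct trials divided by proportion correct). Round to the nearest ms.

Correct trials (n=6): 656, 711, 529, 874, 686, 664
Mean correct RT = 4120/6 = 686.6667 ms
Proportion correct = 6/8
IES = 686.6667 / (6/8) = 915.556 ms

916 ms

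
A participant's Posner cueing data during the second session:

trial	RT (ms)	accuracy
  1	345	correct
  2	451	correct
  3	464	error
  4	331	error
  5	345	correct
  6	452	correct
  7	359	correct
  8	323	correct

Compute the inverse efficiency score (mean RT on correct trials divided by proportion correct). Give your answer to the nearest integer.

Correct trials (n=6): 345, 451, 345, 452, 359, 323
Mean correct RT = 2275/6 = 379.1667 ms
Proportion correct = 6/8
IES = 379.1667 / (6/8) = 505.556 ms

506 ms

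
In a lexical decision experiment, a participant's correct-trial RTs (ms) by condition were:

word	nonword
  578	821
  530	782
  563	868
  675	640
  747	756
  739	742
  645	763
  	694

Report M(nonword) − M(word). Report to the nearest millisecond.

119 ms

M(word) = 4477/7 = 639.571
M(nonword) = 6066/8 = 758.250
Difference = 758.250 − 639.571 = 118.679 ms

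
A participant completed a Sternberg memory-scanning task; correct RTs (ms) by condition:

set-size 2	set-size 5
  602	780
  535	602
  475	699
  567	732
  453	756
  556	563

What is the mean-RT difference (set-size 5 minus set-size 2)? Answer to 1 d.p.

157.3 ms

M(set-size 2) = 3188/6 = 531.333
M(set-size 5) = 4132/6 = 688.667
Difference = 688.667 − 531.333 = 157.333 ms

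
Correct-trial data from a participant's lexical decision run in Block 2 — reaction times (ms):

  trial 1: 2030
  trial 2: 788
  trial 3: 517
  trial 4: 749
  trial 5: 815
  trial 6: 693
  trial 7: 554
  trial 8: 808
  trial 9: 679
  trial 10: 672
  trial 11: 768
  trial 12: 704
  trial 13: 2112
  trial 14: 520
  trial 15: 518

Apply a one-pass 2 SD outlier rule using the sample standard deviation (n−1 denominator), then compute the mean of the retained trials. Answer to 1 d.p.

n = 15, ΣRT = 12927, M = 861.800
Σ(x−M)² = 3531232.40; s = √(3531232.40/14) = 502.226
Cutoffs: 861.800 ± 2·502.226 → [-142.7, 1866.3]
Outside: 2030, 2112 → excluded.
Retained (n=13): Σ = 8785, mean = 8785/13 = 675.769

675.8 ms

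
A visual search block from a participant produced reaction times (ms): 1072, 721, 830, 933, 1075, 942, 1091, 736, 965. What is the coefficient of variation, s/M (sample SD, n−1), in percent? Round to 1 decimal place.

n = 9, Σ = 8365, M = 929.4444
Σ(x−M)² = 159802.222; s = √(159802.222/8) = 141.3339
CV = 141.3339 / 929.4444 = 0.15206 = 15.206%

15.2%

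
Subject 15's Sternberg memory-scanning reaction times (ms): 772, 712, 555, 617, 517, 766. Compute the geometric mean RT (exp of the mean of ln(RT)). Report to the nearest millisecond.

649 ms

ln(RT): 6.6490, 6.5681, 6.3190, 6.4249, 6.2480, 6.6412
Mean ln(RT) = 38.8501/6 = 6.47502
Geometric mean = exp(6.47502) = 648.73 ms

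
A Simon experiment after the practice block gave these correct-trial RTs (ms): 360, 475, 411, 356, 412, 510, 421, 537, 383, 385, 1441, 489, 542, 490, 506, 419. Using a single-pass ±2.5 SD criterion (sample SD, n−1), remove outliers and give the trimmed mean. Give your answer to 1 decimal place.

446.4 ms

n = 16, ΣRT = 8137, M = 508.562
Σ(x−M)² = 984139.94; s = √(984139.94/15) = 256.143
Cutoffs: 508.562 ± 2.5·256.143 → [-131.8, 1148.9]
Outside: 1441 → excluded.
Retained (n=15): Σ = 6696, mean = 6696/15 = 446.400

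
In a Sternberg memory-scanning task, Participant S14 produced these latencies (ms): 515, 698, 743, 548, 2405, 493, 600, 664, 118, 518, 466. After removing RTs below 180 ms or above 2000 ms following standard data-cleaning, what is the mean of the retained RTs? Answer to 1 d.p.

Excluded: 118, 2405
Retained (n=9): Σ = 5245
Mean = 5245/9 = 582.7778

582.8 ms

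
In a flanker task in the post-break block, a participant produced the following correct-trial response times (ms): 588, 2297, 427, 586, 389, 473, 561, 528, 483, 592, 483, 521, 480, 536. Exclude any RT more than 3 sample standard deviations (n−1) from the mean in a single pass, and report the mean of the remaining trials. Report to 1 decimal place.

n = 14, ΣRT = 8944, M = 638.857
Σ(x−M)² = 3008473.71; s = √(3008473.71/13) = 481.062
Cutoffs: 638.857 ± 3·481.062 → [-804.3, 2082.0]
Outside: 2297 → excluded.
Retained (n=13): Σ = 6647, mean = 6647/13 = 511.308

511.3 ms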